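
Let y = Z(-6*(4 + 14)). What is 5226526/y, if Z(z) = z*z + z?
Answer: 2613263/5778 ≈ 452.28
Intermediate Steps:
Z(z) = z + z² (Z(z) = z² + z = z + z²)
y = 11556 (y = (-6*(4 + 14))*(1 - 6*(4 + 14)) = (-6*18)*(1 - 6*18) = -108*(1 - 108) = -108*(-107) = 11556)
5226526/y = 5226526/11556 = 5226526*(1/11556) = 2613263/5778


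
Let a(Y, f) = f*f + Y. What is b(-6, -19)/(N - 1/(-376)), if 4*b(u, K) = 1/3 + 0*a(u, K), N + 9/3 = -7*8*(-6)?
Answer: 94/375627 ≈ 0.00025025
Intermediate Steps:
N = 333 (N = -3 - 7*8*(-6) = -3 - 56*(-6) = -3 + 336 = 333)
a(Y, f) = Y + f² (a(Y, f) = f² + Y = Y + f²)
b(u, K) = 1/12 (b(u, K) = (1/3 + 0*(u + K²))/4 = (⅓ + 0)/4 = (¼)*(⅓) = 1/12)
b(-6, -19)/(N - 1/(-376)) = 1/(12*(333 - 1/(-376))) = 1/(12*(333 - 1*(-1/376))) = 1/(12*(333 + 1/376)) = 1/(12*(125209/376)) = (1/12)*(376/125209) = 94/375627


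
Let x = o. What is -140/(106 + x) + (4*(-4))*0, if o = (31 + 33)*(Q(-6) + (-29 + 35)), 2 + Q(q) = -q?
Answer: -70/373 ≈ -0.18767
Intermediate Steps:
Q(q) = -2 - q
o = 640 (o = (31 + 33)*((-2 - 1*(-6)) + (-29 + 35)) = 64*((-2 + 6) + 6) = 64*(4 + 6) = 64*10 = 640)
x = 640
-140/(106 + x) + (4*(-4))*0 = -140/(106 + 640) + (4*(-4))*0 = -140/746 - 16*0 = -140*1/746 + 0 = -70/373 + 0 = -70/373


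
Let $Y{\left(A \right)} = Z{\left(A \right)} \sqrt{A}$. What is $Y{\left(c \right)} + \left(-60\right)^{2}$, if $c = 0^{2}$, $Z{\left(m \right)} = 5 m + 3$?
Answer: $3600$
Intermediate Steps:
$Z{\left(m \right)} = 3 + 5 m$
$c = 0$
$Y{\left(A \right)} = \sqrt{A} \left(3 + 5 A\right)$ ($Y{\left(A \right)} = \left(3 + 5 A\right) \sqrt{A} = \sqrt{A} \left(3 + 5 A\right)$)
$Y{\left(c \right)} + \left(-60\right)^{2} = \sqrt{0} \left(3 + 5 \cdot 0\right) + \left(-60\right)^{2} = 0 \left(3 + 0\right) + 3600 = 0 \cdot 3 + 3600 = 0 + 3600 = 3600$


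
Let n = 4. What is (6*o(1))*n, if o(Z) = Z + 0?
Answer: 24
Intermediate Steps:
o(Z) = Z
(6*o(1))*n = (6*1)*4 = 6*4 = 24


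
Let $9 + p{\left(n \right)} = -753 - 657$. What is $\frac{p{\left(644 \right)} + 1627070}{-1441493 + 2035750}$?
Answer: $\frac{1625651}{594257} \approx 2.7356$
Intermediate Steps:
$p{\left(n \right)} = -1419$ ($p{\left(n \right)} = -9 - 1410 = -1419$)
$\frac{p{\left(644 \right)} + 1627070}{-1441493 + 2035750} = \frac{-1419 + 1627070}{-1441493 + 2035750} = \frac{1625651}{594257}$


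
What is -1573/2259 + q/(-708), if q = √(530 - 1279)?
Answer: -1573/2259 - I*√749/708 ≈ -0.69633 - 0.038655*I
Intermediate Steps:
q = I*√749 (q = √(-749) = I*√749 ≈ 27.368*I)
-1573/2259 + q/(-708) = -1573/2259 + (I*√749)/(-708) = -1573*1/2259 + (I*√749)*(-1/708) = -1573/2259 - I*√749/708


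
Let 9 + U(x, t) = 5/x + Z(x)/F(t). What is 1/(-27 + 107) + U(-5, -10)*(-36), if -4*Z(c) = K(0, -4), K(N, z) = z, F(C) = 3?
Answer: 27841/80 ≈ 348.01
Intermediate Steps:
Z(c) = 1 (Z(c) = -¼*(-4) = 1)
U(x, t) = -26/3 + 5/x (U(x, t) = -9 + (5/x + 1/3) = -9 + (5/x + 1*(⅓)) = -9 + (5/x + ⅓) = -9 + (⅓ + 5/x) = -26/3 + 5/x)
1/(-27 + 107) + U(-5, -10)*(-36) = 1/(-27 + 107) + (-26/3 + 5/(-5))*(-36) = 1/80 + (-26/3 + 5*(-⅕))*(-36) = 1/80 + (-26/3 - 1)*(-36) = 1/80 - 29/3*(-36) = 1/80 + 348 = 27841/80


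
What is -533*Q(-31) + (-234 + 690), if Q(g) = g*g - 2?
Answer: -510691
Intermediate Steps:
Q(g) = -2 + g² (Q(g) = g² - 2 = -2 + g²)
-533*Q(-31) + (-234 + 690) = -533*(-2 + (-31)²) + (-234 + 690) = -533*(-2 + 961) + 456 = -533*959 + 456 = -511147 + 456 = -510691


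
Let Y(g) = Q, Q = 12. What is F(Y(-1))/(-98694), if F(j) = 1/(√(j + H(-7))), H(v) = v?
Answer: -√5/493470 ≈ -4.5313e-6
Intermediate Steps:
Y(g) = 12
F(j) = (-7 + j)^(-½) (F(j) = 1/(√(j - 7)) = 1/(√(-7 + j)) = (-7 + j)^(-½))
F(Y(-1))/(-98694) = 1/(√(-7 + 12)*(-98694)) = -1/98694/√5 = (√5/5)*(-1/98694) = -√5/493470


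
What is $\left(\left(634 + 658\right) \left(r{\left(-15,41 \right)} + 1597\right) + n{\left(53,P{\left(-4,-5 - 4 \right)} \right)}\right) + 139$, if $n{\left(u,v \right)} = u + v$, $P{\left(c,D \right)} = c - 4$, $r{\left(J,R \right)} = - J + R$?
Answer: $2135860$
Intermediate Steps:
$r{\left(J,R \right)} = R - J$
$P{\left(c,D \right)} = -4 + c$
$\left(\left(634 + 658\right) \left(r{\left(-15,41 \right)} + 1597\right) + n{\left(53,P{\left(-4,-5 - 4 \right)} \right)}\right) + 139 = \left(\left(634 + 658\right) \left(\left(41 - -15\right) + 1597\right) + \left(53 - 8\right)\right) + 139 = \left(1292 \left(\left(41 + 15\right) + 1597\right) + \left(53 - 8\right)\right) + 139 = \left(1292 \left(56 + 1597\right) + 45\right) + 139 = \left(1292 \cdot 1653 + 45\right) + 139 = \left(2135676 + 45\right) + 139 = 2135721 + 139 = 2135860$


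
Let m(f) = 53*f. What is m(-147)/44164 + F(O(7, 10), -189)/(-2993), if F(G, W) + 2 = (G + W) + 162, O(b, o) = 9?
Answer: -22435183/132182852 ≈ -0.16973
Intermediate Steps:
F(G, W) = 160 + G + W (F(G, W) = -2 + ((G + W) + 162) = -2 + (162 + G + W) = 160 + G + W)
m(-147)/44164 + F(O(7, 10), -189)/(-2993) = (53*(-147))/44164 + (160 + 9 - 189)/(-2993) = -7791*1/44164 - 20*(-1/2993) = -7791/44164 + 20/2993 = -22435183/132182852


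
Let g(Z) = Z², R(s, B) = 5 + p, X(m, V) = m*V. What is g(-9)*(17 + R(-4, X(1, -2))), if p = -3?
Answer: 1539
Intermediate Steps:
X(m, V) = V*m
R(s, B) = 2 (R(s, B) = 5 - 3 = 2)
g(-9)*(17 + R(-4, X(1, -2))) = (-9)²*(17 + 2) = 81*19 = 1539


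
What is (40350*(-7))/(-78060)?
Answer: 9415/2602 ≈ 3.6184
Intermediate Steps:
(40350*(-7))/(-78060) = -282450*(-1/78060) = 9415/2602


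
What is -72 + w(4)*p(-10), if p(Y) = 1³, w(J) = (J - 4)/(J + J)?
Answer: -72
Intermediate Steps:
w(J) = (-4 + J)/(2*J) (w(J) = (-4 + J)/((2*J)) = (-4 + J)*(1/(2*J)) = (-4 + J)/(2*J))
p(Y) = 1
-72 + w(4)*p(-10) = -72 + ((½)*(-4 + 4)/4)*1 = -72 + ((½)*(¼)*0)*1 = -72 + 0*1 = -72 + 0 = -72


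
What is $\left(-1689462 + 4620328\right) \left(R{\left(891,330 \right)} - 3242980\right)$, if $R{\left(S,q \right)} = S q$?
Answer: $-8642977290700$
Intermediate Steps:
$\left(-1689462 + 4620328\right) \left(R{\left(891,330 \right)} - 3242980\right) = \left(-1689462 + 4620328\right) \left(891 \cdot 330 - 3242980\right) = 2930866 \left(294030 - 3242980\right) = 2930866 \left(-2948950\right) = -8642977290700$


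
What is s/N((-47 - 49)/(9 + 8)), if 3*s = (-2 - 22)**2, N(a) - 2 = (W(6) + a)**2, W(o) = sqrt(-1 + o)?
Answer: 623629632/73046641 + 181112832*sqrt(5)/73046641 ≈ 14.082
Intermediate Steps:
N(a) = 2 + (a + sqrt(5))**2 (N(a) = 2 + (sqrt(-1 + 6) + a)**2 = 2 + (sqrt(5) + a)**2 = 2 + (a + sqrt(5))**2)
s = 192 (s = (-2 - 22)**2/3 = (1/3)*(-24)**2 = (1/3)*576 = 192)
s/N((-47 - 49)/(9 + 8)) = 192/(2 + ((-47 - 49)/(9 + 8) + sqrt(5))**2) = 192/(2 + (-96/17 + sqrt(5))**2)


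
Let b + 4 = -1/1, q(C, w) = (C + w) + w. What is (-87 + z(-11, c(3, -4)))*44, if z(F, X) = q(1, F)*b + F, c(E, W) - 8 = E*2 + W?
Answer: 308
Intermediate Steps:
q(C, w) = C + 2*w
c(E, W) = 8 + W + 2*E (c(E, W) = 8 + (E*2 + W) = 8 + (2*E + W) = 8 + (W + 2*E) = 8 + W + 2*E)
b = -5 (b = -4 - 1/1 = -4 - 1*1 = -4 - 1 = -5)
z(F, X) = -5 - 9*F (z(F, X) = (1 + 2*F)*(-5) + F = (-5 - 10*F) + F = -5 - 9*F)
(-87 + z(-11, c(3, -4)))*44 = (-87 + (-5 - 9*(-11)))*44 = (-87 + (-5 + 99))*44 = (-87 + 94)*44 = 7*44 = 308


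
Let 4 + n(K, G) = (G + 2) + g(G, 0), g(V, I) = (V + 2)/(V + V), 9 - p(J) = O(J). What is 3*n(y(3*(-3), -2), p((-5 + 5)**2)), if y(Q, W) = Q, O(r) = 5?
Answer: 33/4 ≈ 8.2500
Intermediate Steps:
p(J) = 4 (p(J) = 9 - 1*5 = 9 - 5 = 4)
g(V, I) = (2 + V)/(2*V) (g(V, I) = (2 + V)/((2*V)) = (2 + V)*(1/(2*V)) = (2 + V)/(2*V))
n(K, G) = -2 + G + (2 + G)/(2*G) (n(K, G) = -4 + ((G + 2) + (2 + G)/(2*G)) = -4 + ((2 + G) + (2 + G)/(2*G)) = -4 + (2 + G + (2 + G)/(2*G)) = -2 + G + (2 + G)/(2*G))
3*n(y(3*(-3), -2), p((-5 + 5)**2)) = 3*(-3/2 + 4 + 1/4) = 3*(11/4) = 33/4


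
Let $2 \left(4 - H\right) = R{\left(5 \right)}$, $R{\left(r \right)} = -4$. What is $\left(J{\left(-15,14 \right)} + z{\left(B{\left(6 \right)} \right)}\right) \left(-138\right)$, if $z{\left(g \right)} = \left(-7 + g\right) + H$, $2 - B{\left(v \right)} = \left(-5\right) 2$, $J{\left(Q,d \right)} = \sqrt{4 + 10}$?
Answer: $-1518 - 138 \sqrt{14} \approx -2034.3$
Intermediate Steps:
$H = 6$ ($H = 4 - -2 = 4 + 2 = 6$)
$J{\left(Q,d \right)} = \sqrt{14}$
$B{\left(v \right)} = 12$ ($B{\left(v \right)} = 2 - \left(-5\right) 2 = 2 - -10 = 2 + 10 = 12$)
$z{\left(g \right)} = -1 + g$ ($z{\left(g \right)} = \left(-7 + g\right) + 6 = -1 + g$)
$\left(J{\left(-15,14 \right)} + z{\left(B{\left(6 \right)} \right)}\right) \left(-138\right) = \left(\sqrt{14} + \left(-1 + 12\right)\right) \left(-138\right) = \left(\sqrt{14} + 11\right) \left(-138\right) = \left(11 + \sqrt{14}\right) \left(-138\right) = -1518 - 138 \sqrt{14}$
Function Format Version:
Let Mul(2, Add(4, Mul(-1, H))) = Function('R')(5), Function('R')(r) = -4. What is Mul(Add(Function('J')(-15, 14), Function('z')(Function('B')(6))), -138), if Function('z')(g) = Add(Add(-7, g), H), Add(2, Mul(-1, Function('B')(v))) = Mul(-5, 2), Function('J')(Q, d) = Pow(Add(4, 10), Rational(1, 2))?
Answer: Add(-1518, Mul(-138, Pow(14, Rational(1, 2)))) ≈ -2034.3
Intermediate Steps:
H = 6 (H = Add(4, Mul(Rational(-1, 2), -4)) = Add(4, 2) = 6)
Function('J')(Q, d) = Pow(14, Rational(1, 2))
Function('B')(v) = 12 (Function('B')(v) = Add(2, Mul(-1, Mul(-5, 2))) = Add(2, Mul(-1, -10)) = Add(2, 10) = 12)
Function('z')(g) = Add(-1, g) (Function('z')(g) = Add(Add(-7, g), 6) = Add(-1, g))
Mul(Add(Function('J')(-15, 14), Function('z')(Function('B')(6))), -138) = Mul(Add(Pow(14, Rational(1, 2)), Add(-1, 12)), -138) = Mul(Add(Pow(14, Rational(1, 2)), 11), -138) = Mul(Add(11, Pow(14, Rational(1, 2))), -138) = Add(-1518, Mul(-138, Pow(14, Rational(1, 2))))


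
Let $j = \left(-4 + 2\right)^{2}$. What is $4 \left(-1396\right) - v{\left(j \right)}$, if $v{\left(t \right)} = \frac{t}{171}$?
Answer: $- \frac{954868}{171} \approx -5584.0$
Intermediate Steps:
$j = 4$ ($j = \left(-2\right)^{2} = 4$)
$v{\left(t \right)} = \frac{t}{171}$ ($v{\left(t \right)} = t \frac{1}{171} = \frac{t}{171}$)
$4 \left(-1396\right) - v{\left(j \right)} = 4 \left(-1396\right) - \frac{1}{171} \cdot 4 = -5584 - \frac{4}{171} = - \frac{954868}{171}$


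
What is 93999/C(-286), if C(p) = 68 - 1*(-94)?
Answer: 31333/54 ≈ 580.24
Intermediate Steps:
C(p) = 162 (C(p) = 68 + 94 = 162)
93999/C(-286) = 93999/162 = 93999*(1/162) = 31333/54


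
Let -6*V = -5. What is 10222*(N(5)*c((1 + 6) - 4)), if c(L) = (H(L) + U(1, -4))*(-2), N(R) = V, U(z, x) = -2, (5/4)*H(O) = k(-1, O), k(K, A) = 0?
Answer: 102220/3 ≈ 34073.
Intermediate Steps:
H(O) = 0 (H(O) = (⅘)*0 = 0)
V = ⅚ (V = -⅙*(-5) = ⅚ ≈ 0.83333)
N(R) = ⅚
c(L) = 4 (c(L) = (0 - 2)*(-2) = -2*(-2) = 4)
10222*(N(5)*c((1 + 6) - 4)) = 10222*((⅚)*4) = 10222*(10/3) = 102220/3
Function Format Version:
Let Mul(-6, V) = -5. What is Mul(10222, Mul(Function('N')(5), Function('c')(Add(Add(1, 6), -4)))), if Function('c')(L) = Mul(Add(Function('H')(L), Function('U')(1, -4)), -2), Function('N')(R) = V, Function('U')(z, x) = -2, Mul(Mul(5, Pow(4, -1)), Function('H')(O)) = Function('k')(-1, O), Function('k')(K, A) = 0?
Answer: Rational(102220, 3) ≈ 34073.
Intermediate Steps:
Function('H')(O) = 0 (Function('H')(O) = Mul(Rational(4, 5), 0) = 0)
V = Rational(5, 6) (V = Mul(Rational(-1, 6), -5) = Rational(5, 6) ≈ 0.83333)
Function('N')(R) = Rational(5, 6)
Function('c')(L) = 4 (Function('c')(L) = Mul(Add(0, -2), -2) = Mul(-2, -2) = 4)
Mul(10222, Mul(Function('N')(5), Function('c')(Add(Add(1, 6), -4)))) = Mul(10222, Mul(Rational(5, 6), 4)) = Mul(10222, Rational(10, 3)) = Rational(102220, 3)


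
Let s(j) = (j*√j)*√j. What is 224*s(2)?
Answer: 896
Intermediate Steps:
s(j) = j² (s(j) = j^(3/2)*√j = j²)
224*s(2) = 224*2² = 224*4 = 896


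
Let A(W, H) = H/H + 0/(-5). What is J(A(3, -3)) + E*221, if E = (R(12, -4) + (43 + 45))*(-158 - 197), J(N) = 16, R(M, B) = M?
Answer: -7845484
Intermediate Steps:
A(W, H) = 1 (A(W, H) = 1 + 0*(-⅕) = 1 + 0 = 1)
E = -35500 (E = (12 + (43 + 45))*(-158 - 197) = (12 + 88)*(-355) = 100*(-355) = -35500)
J(A(3, -3)) + E*221 = 16 - 35500*221 = 16 - 7845500 = -7845484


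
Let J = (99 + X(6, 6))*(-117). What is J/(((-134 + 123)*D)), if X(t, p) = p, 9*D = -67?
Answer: -110565/737 ≈ -150.02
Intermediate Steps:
D = -67/9 (D = (1/9)*(-67) = -67/9 ≈ -7.4444)
J = -12285 (J = (99 + 6)*(-117) = 105*(-117) = -12285)
J/(((-134 + 123)*D)) = -12285*(-9/(67*(-134 + 123))) = -12285/((-11*(-67/9))) = -12285/737/9 = -12285*9/737 = -110565/737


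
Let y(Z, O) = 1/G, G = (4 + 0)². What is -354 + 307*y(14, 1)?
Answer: -5357/16 ≈ -334.81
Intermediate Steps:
G = 16 (G = 4² = 16)
y(Z, O) = 1/16
-354 + 307*y(14, 1) = -354 + 307*(1/16) = -354 + 307/16 = -5357/16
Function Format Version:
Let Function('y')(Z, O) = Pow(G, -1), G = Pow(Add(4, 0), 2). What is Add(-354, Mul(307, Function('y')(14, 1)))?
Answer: Rational(-5357, 16) ≈ -334.81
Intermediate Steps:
G = 16 (G = Pow(4, 2) = 16)
Function('y')(Z, O) = Rational(1, 16) (Function('y')(Z, O) = Pow(16, -1) = Rational(1, 16))
Add(-354, Mul(307, Function('y')(14, 1))) = Add(-354, Mul(307, Rational(1, 16))) = Add(-354, Rational(307, 16)) = Rational(-5357, 16)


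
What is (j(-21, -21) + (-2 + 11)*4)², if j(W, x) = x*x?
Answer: 227529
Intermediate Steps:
j(W, x) = x²
(j(-21, -21) + (-2 + 11)*4)² = ((-21)² + (-2 + 11)*4)² = (441 + 9*4)² = (441 + 36)² = 477² = 227529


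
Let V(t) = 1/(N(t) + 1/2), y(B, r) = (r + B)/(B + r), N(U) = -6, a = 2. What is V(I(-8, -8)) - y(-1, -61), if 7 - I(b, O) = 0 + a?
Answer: -13/11 ≈ -1.1818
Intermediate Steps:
I(b, O) = 5 (I(b, O) = 7 - (0 + 2) = 7 - 1*2 = 7 - 2 = 5)
y(B, r) = 1 (y(B, r) = (B + r)/(B + r) = 1)
V(t) = -2/11 (V(t) = 1/(-6 + 1/2) = 1/(-6 + ½) = 1/(-11/2) = -2/11)
V(I(-8, -8)) - y(-1, -61) = -2/11 - 1*1 = -2/11 - 1 = -13/11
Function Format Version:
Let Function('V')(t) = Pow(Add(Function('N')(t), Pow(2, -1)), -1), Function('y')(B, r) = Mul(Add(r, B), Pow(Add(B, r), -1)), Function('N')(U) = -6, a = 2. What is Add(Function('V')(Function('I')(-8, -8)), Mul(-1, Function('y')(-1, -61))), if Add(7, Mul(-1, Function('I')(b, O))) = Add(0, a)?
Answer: Rational(-13, 11) ≈ -1.1818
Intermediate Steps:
Function('I')(b, O) = 5 (Function('I')(b, O) = Add(7, Mul(-1, Add(0, 2))) = Add(7, Mul(-1, 2)) = Add(7, -2) = 5)
Function('y')(B, r) = 1 (Function('y')(B, r) = Mul(Add(B, r), Pow(Add(B, r), -1)) = 1)
Function('V')(t) = Rational(-2, 11) (Function('V')(t) = Pow(Add(-6, Pow(2, -1)), -1) = Pow(Add(-6, Rational(1, 2)), -1) = Pow(Rational(-11, 2), -1) = Rational(-2, 11))
Add(Function('V')(Function('I')(-8, -8)), Mul(-1, Function('y')(-1, -61))) = Add(Rational(-2, 11), Mul(-1, 1)) = Add(Rational(-2, 11), -1) = Rational(-13, 11)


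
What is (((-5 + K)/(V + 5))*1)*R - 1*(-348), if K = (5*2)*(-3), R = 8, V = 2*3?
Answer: 3548/11 ≈ 322.55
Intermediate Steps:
V = 6
K = -30 (K = 10*(-3) = -30)
(((-5 + K)/(V + 5))*1)*R - 1*(-348) = (((-5 - 30)/(6 + 5))*1)*8 - 1*(-348) = (-35/11*1)*8 + 348 = (-35*1/11*1)*8 + 348 = -35/11*1*8 + 348 = -35/11*8 + 348 = -280/11 + 348 = 3548/11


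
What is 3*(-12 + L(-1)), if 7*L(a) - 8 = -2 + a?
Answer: -237/7 ≈ -33.857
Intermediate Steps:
L(a) = 6/7 + a/7 (L(a) = 8/7 + (-2 + a)/7 = 8/7 + (-2/7 + a/7) = 6/7 + a/7)
3*(-12 + L(-1)) = 3*(-12 + (6/7 + (⅐)*(-1))) = 3*(-12 + (6/7 - ⅐)) = 3*(-12 + 5/7) = 3*(-79/7) = -237/7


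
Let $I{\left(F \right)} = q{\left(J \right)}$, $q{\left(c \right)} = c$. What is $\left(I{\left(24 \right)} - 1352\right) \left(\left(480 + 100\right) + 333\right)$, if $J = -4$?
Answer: $-1238028$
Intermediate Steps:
$I{\left(F \right)} = -4$
$\left(I{\left(24 \right)} - 1352\right) \left(\left(480 + 100\right) + 333\right) = \left(-4 - 1352\right) \left(\left(480 + 100\right) + 333\right) = - 1356 \left(580 + 333\right) = \left(-1356\right) 913 = -1238028$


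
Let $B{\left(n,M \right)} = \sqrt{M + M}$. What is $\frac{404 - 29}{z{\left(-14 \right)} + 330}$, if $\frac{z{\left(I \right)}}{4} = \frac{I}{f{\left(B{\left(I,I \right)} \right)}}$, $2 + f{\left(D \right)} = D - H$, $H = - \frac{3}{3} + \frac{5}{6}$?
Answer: $\frac{7838875}{6972242} - \frac{42000 i \sqrt{7}}{3486121} \approx 1.1243 - 0.031875 i$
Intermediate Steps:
$H = - \frac{1}{6}$ ($H = \left(-3\right) \frac{1}{3} + 5 \cdot \frac{1}{6} = -1 + \frac{5}{6} = - \frac{1}{6} \approx -0.16667$)
$B{\left(n,M \right)} = \sqrt{2} \sqrt{M}$ ($B{\left(n,M \right)} = \sqrt{2 M} = \sqrt{2} \sqrt{M}$)
$f{\left(D \right)} = - \frac{11}{6} + D$ ($f{\left(D \right)} = -2 + \left(D - - \frac{1}{6}\right) = -2 + \left(D + \frac{1}{6}\right) = -2 + \left(\frac{1}{6} + D\right) = - \frac{11}{6} + D$)
$z{\left(I \right)} = \frac{4 I}{- \frac{11}{6} + \sqrt{2} \sqrt{I}}$ ($z{\left(I \right)} = 4 \frac{I}{- \frac{11}{6} + \sqrt{2} \sqrt{I}} = \frac{4 I}{- \frac{11}{6} + \sqrt{2} \sqrt{I}}$)
$\frac{404 - 29}{z{\left(-14 \right)} + 330} = \frac{404 - 29}{24 \left(-14\right) \frac{1}{-11 + 6 \sqrt{2} \sqrt{-14}} + 330} = \frac{375}{24 \left(-14\right) \frac{1}{-11 + 6 \sqrt{2} i \sqrt{14}} + 330} = \frac{375}{24 \left(-14\right) \frac{1}{-11 + 12 i \sqrt{7}} + 330} = \frac{375}{- \frac{336}{-11 + 12 i \sqrt{7}} + 330} = \frac{375}{330 - \frac{336}{-11 + 12 i \sqrt{7}}}$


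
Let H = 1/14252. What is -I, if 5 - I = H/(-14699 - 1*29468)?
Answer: -3147340421/629468084 ≈ -5.0000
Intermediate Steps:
H = 1/14252 ≈ 7.0166e-5
I = 3147340421/629468084 (I = 5 - 1/(14252*(-14699 - 1*29468)) = 5 - 1/(14252*(-14699 - 29468)) = 5 - 1/(14252*(-44167)) = 5 - (-1)/(14252*44167) = 5 - 1*(-1/629468084) = 5 + 1/629468084 = 3147340421/629468084 ≈ 5.0000)
-I = -1*3147340421/629468084 = -3147340421/629468084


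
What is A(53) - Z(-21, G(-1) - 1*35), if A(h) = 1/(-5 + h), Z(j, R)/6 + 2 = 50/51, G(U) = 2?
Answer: 5009/816 ≈ 6.1385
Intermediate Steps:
Z(j, R) = -104/17 (Z(j, R) = -12 + 6*(50/51) = -12 + 100/17 = -104/17)
A(53) - Z(-21, G(-1) - 1*35) = 1/(-5 + 53) - 1*(-104/17) = 1/48 + 104/17 = 5009/816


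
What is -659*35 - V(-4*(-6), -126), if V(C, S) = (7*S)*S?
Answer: -134197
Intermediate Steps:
V(C, S) = 7*S²
-659*35 - V(-4*(-6), -126) = -659*35 - 7*(-126)² = -23065 - 7*15876 = -23065 - 1*111132 = -23065 - 111132 = -134197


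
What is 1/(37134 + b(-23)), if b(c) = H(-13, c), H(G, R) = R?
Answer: 1/37111 ≈ 2.6946e-5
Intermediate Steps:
b(c) = c
1/(37134 + b(-23)) = 1/(37134 - 23) = 1/37111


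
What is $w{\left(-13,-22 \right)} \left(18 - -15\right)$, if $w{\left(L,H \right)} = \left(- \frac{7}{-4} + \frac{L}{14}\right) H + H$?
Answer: $- \frac{18513}{14} \approx -1322.4$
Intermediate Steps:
$w{\left(L,H \right)} = H + H \left(\frac{7}{4} + \frac{L}{14}\right)$ ($w{\left(L,H \right)} = \left(\left(-7\right) \left(- \frac{1}{4}\right) + L \frac{1}{14}\right) H + H = \left(\frac{7}{4} + \frac{L}{14}\right) H + H = H \left(\frac{7}{4} + \frac{L}{14}\right) + H = H + H \left(\frac{7}{4} + \frac{L}{14}\right)$)
$w{\left(-13,-22 \right)} \left(18 - -15\right) = \frac{1}{28} \left(-22\right) \left(77 + 2 \left(-13\right)\right) \left(18 - -15\right) = \frac{1}{28} \left(-22\right) \left(77 - 26\right) \left(18 + 15\right) = \frac{1}{28} \left(-22\right) 51 \cdot 33 = \left(- \frac{561}{14}\right) 33 = - \frac{18513}{14}$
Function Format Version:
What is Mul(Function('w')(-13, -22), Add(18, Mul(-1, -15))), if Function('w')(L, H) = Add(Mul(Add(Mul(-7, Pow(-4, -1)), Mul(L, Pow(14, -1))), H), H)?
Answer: Rational(-18513, 14) ≈ -1322.4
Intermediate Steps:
Function('w')(L, H) = Add(H, Mul(H, Add(Rational(7, 4), Mul(Rational(1, 14), L)))) (Function('w')(L, H) = Add(Mul(Add(Mul(-7, Rational(-1, 4)), Mul(L, Rational(1, 14))), H), H) = Add(Mul(Add(Rational(7, 4), Mul(Rational(1, 14), L)), H), H) = Add(Mul(H, Add(Rational(7, 4), Mul(Rational(1, 14), L))), H) = Add(H, Mul(H, Add(Rational(7, 4), Mul(Rational(1, 14), L)))))
Mul(Function('w')(-13, -22), Add(18, Mul(-1, -15))) = Mul(Mul(Rational(1, 28), -22, Add(77, Mul(2, -13))), Add(18, Mul(-1, -15))) = Mul(Mul(Rational(1, 28), -22, Add(77, -26)), Add(18, 15)) = Mul(Mul(Rational(1, 28), -22, 51), 33) = Mul(Rational(-561, 14), 33) = Rational(-18513, 14)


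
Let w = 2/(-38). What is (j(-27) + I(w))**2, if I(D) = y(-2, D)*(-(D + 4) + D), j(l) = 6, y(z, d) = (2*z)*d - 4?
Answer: 161604/361 ≈ 447.66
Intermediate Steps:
w = -1/19 (w = 2*(-1/38) = -1/19 ≈ -0.052632)
y(z, d) = -4 + 2*d*z (y(z, d) = 2*d*z - 4 = -4 + 2*d*z)
I(D) = 16 + 16*D (I(D) = (-4 + 2*D*(-2))*(-(D + 4) + D) = (-4 - 4*D)*(-(4 + D) + D) = (-4 - 4*D)*((-4 - D) + D) = (-4 - 4*D)*(-4) = 16 + 16*D)
(j(-27) + I(w))**2 = (6 + (16 + 16*(-1/19)))**2 = (6 + (16 - 16/19))**2 = (6 + 288/19)**2 = (402/19)**2 = 161604/361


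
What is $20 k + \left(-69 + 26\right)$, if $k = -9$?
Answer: $-223$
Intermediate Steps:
$20 k + \left(-69 + 26\right) = 20 \left(-9\right) + \left(-69 + 26\right) = -180 - 43 = -223$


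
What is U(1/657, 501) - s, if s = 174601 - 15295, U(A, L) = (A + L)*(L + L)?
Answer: 75050758/219 ≈ 3.4270e+5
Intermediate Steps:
U(A, L) = 2*L*(A + L) (U(A, L) = (A + L)*(2*L) = 2*L*(A + L))
s = 159306
U(1/657, 501) - s = 2*501*(1/657 + 501) - 1*159306 = 2*501*(1/657 + 501) - 159306 = 2*501*(329158/657) - 159306 = 109938772/219 - 159306 = 75050758/219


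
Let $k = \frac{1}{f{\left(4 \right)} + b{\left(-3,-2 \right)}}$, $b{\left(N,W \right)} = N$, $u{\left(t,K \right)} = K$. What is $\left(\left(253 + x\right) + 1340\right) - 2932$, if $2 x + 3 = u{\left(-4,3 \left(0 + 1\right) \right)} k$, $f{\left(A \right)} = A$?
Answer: $-1339$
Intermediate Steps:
$k = 1$ ($k = \frac{1}{4 - 3} = 1^{-1} = 1$)
$x = 0$ ($x = - \frac{3}{2} + \frac{3 \left(0 + 1\right) 1}{2} = - \frac{3}{2} + \frac{3 \cdot 1 \cdot 1}{2} = - \frac{3}{2} + \frac{3 \cdot 1}{2} = - \frac{3}{2} + \frac{1}{2} \cdot 3 = - \frac{3}{2} + \frac{3}{2} = 0$)
$\left(\left(253 + x\right) + 1340\right) - 2932 = \left(\left(253 + 0\right) + 1340\right) - 2932 = \left(253 + 1340\right) - 2932 = 1593 - 2932 = -1339$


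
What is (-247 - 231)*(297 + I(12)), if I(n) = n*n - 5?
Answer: -208408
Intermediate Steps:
I(n) = -5 + n² (I(n) = n² - 5 = -5 + n²)
(-247 - 231)*(297 + I(12)) = (-247 - 231)*(297 + (-5 + 12²)) = -478*(297 + (-5 + 144)) = -478*(297 + 139) = -478*436 = -208408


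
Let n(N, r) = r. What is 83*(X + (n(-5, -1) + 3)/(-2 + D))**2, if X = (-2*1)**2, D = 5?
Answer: 16268/9 ≈ 1807.6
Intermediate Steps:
X = 4 (X = (-2)**2 = 4)
83*(X + (n(-5, -1) + 3)/(-2 + D))**2 = 83*(4 + (-1 + 3)/(-2 + 5))**2 = 83*(4 + 2/3)**2 = 83*(14/3)**2 = 83*(196/9) = 16268/9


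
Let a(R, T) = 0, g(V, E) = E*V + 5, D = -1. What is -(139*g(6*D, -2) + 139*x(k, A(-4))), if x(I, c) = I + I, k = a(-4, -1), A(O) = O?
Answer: -2363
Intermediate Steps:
g(V, E) = 5 + E*V
k = 0
x(I, c) = 2*I
-(139*g(6*D, -2) + 139*x(k, A(-4))) = -(695 - 1668*(-1)) = -(695 - 278*(-6)) = -139*(√(0 + (5 + 12)))² = -139*(√(0 + 17))² = -139*(√17)² = -139*17 = -2363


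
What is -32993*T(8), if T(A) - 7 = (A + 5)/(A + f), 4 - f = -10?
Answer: -5509831/22 ≈ -2.5045e+5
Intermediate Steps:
f = 14 (f = 4 - 1*(-10) = 4 + 10 = 14)
T(A) = 7 + (5 + A)/(14 + A) (T(A) = 7 + (A + 5)/(A + 14) = 7 + (5 + A)/(14 + A))
-32993*T(8) = -32993*(103 + 8*8)/(14 + 8) = -32993*(103 + 64)/22 = -32993*167/22 = -5509831/22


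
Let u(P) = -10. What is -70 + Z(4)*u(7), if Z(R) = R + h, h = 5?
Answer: -160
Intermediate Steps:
Z(R) = 5 + R (Z(R) = R + 5 = 5 + R)
-70 + Z(4)*u(7) = -70 + (5 + 4)*(-10) = -70 + 9*(-10) = -70 - 90 = -160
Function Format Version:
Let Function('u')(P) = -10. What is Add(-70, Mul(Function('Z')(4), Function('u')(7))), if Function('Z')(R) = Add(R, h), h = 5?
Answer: -160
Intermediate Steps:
Function('Z')(R) = Add(5, R) (Function('Z')(R) = Add(R, 5) = Add(5, R))
Add(-70, Mul(Function('Z')(4), Function('u')(7))) = Add(-70, Mul(Add(5, 4), -10)) = Add(-70, Mul(9, -10)) = Add(-70, -90) = -160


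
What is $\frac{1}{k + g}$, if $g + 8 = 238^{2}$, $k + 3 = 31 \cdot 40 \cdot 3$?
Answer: $\frac{1}{60353} \approx 1.6569 \cdot 10^{-5}$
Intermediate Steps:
$k = 3717$ ($k = -3 + 31 \cdot 40 \cdot 3 = -3 + 1240 \cdot 3 = -3 + 3720 = 3717$)
$g = 56636$ ($g = -8 + 238^{2} = -8 + 56644 = 56636$)
$\frac{1}{k + g} = \frac{1}{3717 + 56636} = \frac{1}{60353}$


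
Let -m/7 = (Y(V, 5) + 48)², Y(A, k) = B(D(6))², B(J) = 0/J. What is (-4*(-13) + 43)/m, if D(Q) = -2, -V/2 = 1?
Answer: -95/16128 ≈ -0.0058904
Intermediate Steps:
V = -2 (V = -2*1 = -2)
B(J) = 0
Y(A, k) = 0 (Y(A, k) = 0² = 0)
m = -16128 (m = -7*(0 + 48)² = -7*48² = -7*2304 = -16128)
(-4*(-13) + 43)/m = (-4*(-13) + 43)/(-16128) = (52 + 43)*(-1/16128) = 95*(-1/16128) = -95/16128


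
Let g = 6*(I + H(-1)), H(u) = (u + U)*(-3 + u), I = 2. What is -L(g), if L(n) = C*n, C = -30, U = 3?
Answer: -1080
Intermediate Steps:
H(u) = (-3 + u)*(3 + u) (H(u) = (u + 3)*(-3 + u) = (3 + u)*(-3 + u) = (-3 + u)*(3 + u))
g = -36 (g = 6*(2 + (-9 + (-1)²)) = 6*(2 + (-9 + 1)) = 6*(2 - 8) = 6*(-6) = -36)
L(n) = -30*n
-L(g) = -(-30)*(-36) = -1*1080 = -1080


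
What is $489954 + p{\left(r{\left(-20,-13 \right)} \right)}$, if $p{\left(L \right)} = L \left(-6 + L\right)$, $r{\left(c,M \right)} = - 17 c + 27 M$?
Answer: $490141$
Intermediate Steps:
$489954 + p{\left(r{\left(-20,-13 \right)} \right)} = 489954 + \left(\left(-17\right) \left(-20\right) + 27 \left(-13\right)\right) \left(-6 + \left(\left(-17\right) \left(-20\right) + 27 \left(-13\right)\right)\right) = 489954 + \left(340 - 351\right) \left(-6 + \left(340 - 351\right)\right) = 489954 - 11 \left(-6 - 11\right) = 489954 - -187 = 489954 + 187 = 490141$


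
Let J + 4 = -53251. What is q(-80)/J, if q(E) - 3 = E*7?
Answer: 557/53255 ≈ 0.010459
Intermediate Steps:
q(E) = 3 + 7*E (q(E) = 3 + E*7 = 3 + 7*E)
J = -53255 (J = -4 - 53251 = -53255)
q(-80)/J = (3 + 7*(-80))/(-53255) = (3 - 560)*(-1/53255) = -557*(-1/53255) = 557/53255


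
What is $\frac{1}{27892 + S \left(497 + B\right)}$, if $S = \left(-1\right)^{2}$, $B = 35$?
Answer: $\frac{1}{28424} \approx 3.5182 \cdot 10^{-5}$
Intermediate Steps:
$S = 1$
$\frac{1}{27892 + S \left(497 + B\right)} = \frac{1}{27892 + 1 \left(497 + 35\right)} = \frac{1}{27892 + 1 \cdot 532} = \frac{1}{27892 + 532} = \frac{1}{28424}$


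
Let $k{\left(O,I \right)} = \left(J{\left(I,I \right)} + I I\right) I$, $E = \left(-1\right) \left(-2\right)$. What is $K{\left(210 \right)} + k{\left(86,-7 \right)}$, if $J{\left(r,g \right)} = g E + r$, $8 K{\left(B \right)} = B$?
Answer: $- \frac{679}{4} \approx -169.75$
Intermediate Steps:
$K{\left(B \right)} = \frac{B}{8}$
$E = 2$
$J{\left(r,g \right)} = r + 2 g$ ($J{\left(r,g \right)} = g 2 + r = 2 g + r = r + 2 g$)
$k{\left(O,I \right)} = I \left(I^{2} + 3 I\right)$ ($k{\left(O,I \right)} = \left(\left(I + 2 I\right) + I I\right) I = \left(3 I + I^{2}\right) I = \left(I^{2} + 3 I\right) I = I \left(I^{2} + 3 I\right)$)
$K{\left(210 \right)} + k{\left(86,-7 \right)} = \frac{1}{8} \cdot 210 + \left(-7\right)^{2} \left(3 - 7\right) = \frac{105}{4} + 49 \left(-4\right) = \frac{105}{4} - 196 = - \frac{679}{4}$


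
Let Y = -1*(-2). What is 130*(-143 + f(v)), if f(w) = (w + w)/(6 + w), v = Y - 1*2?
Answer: -18590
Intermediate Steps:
Y = 2
v = 0 (v = 2 - 1*2 = 2 - 2 = 0)
f(w) = 2*w/(6 + w) (f(w) = (2*w)/(6 + w) = 2*w/(6 + w))
130*(-143 + f(v)) = 130*(-143 + 2*0/(6 + 0)) = 130*(-143 + 2*0/6) = 130*(-143 + 2*0*(⅙)) = 130*(-143 + 0) = 130*(-143) = -18590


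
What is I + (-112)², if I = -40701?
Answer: -28157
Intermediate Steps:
I + (-112)² = -40701 + (-112)² = -40701 + 12544 = -28157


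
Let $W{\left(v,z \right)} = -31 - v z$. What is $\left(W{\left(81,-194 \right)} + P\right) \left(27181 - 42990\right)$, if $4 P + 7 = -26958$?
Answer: $- \frac{565440503}{4} \approx -1.4136 \cdot 10^{8}$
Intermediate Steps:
$P = - \frac{26965}{4}$ ($P = - \frac{7}{4} + \frac{1}{4} \left(-26958\right) = - \frac{7}{4} - \frac{13479}{2} = - \frac{26965}{4} \approx -6741.3$)
$W{\left(v,z \right)} = -31 - v z$
$\left(W{\left(81,-194 \right)} + P\right) \left(27181 - 42990\right) = \left(\left(-31 - 81 \left(-194\right)\right) - \frac{26965}{4}\right) \left(27181 - 42990\right) = \left(\left(-31 + 15714\right) - \frac{26965}{4}\right) \left(-15809\right) = \left(15683 - \frac{26965}{4}\right) \left(-15809\right) = \frac{35767}{4} \left(-15809\right) = - \frac{565440503}{4}$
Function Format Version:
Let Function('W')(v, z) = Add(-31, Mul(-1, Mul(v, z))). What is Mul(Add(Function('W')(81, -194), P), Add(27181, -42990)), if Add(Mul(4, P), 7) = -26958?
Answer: Rational(-565440503, 4) ≈ -1.4136e+8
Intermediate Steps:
P = Rational(-26965, 4) (P = Add(Rational(-7, 4), Mul(Rational(1, 4), -26958)) = Add(Rational(-7, 4), Rational(-13479, 2)) = Rational(-26965, 4) ≈ -6741.3)
Function('W')(v, z) = Add(-31, Mul(-1, v, z))
Mul(Add(Function('W')(81, -194), P), Add(27181, -42990)) = Mul(Add(Add(-31, Mul(-1, 81, -194)), Rational(-26965, 4)), Add(27181, -42990)) = Mul(Add(Add(-31, 15714), Rational(-26965, 4)), -15809) = Mul(Add(15683, Rational(-26965, 4)), -15809) = Mul(Rational(35767, 4), -15809) = Rational(-565440503, 4)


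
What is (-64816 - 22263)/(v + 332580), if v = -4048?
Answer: -87079/328532 ≈ -0.26505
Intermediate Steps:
(-64816 - 22263)/(v + 332580) = (-64816 - 22263)/(-4048 + 332580) = -87079/328532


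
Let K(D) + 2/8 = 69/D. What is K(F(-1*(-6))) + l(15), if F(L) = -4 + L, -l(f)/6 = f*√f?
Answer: 137/4 - 90*√15 ≈ -314.32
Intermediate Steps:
l(f) = -6*f^(3/2) (l(f) = -6*f*√f = -6*f^(3/2))
K(D) = -¼ + 69/D
K(F(-1*(-6))) + l(15) = (276 - (-4 - 1*(-6)))/(4*(-4 - 1*(-6))) - 90*√15 = (276 - (-4 + 6))/(4*(-4 + 6)) - 90*√15 = (¼)*(276 - 1*2)/2 - 90*√15 = (¼)*(½)*(276 - 2) - 90*√15 = (¼)*(½)*274 - 90*√15 = 137/4 - 90*√15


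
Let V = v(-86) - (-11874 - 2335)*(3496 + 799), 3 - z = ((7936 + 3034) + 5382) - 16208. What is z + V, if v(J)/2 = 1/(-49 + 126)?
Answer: 4699118580/77 ≈ 6.1028e+7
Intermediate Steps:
v(J) = 2/77 (v(J) = 2/(-49 + 126) = 2/77)
z = -141 (z = 3 - (((7936 + 3034) + 5382) - 16208) = 3 - ((10970 + 5382) - 16208) = 3 - (16352 - 16208) = 3 - 1*144 = 3 - 144 = -141)
V = 4699129437/77 (V = 2/77 - (-11874 - 2335)*(3496 + 799) = 2/77 - (-14209)*4295 = 2/77 - 1*(-61027655) = 2/77 + 61027655 = 4699129437/77 ≈ 6.1028e+7)
z + V = -141 + 4699129437/77 = 4699118580/77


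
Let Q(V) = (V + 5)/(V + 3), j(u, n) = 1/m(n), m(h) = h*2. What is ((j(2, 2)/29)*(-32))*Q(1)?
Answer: -12/29 ≈ -0.41379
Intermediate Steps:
m(h) = 2*h
j(u, n) = 1/(2*n)
Q(V) = (5 + V)/(3 + V)
((j(2, 2)/29)*(-32))*Q(1) = ((((½)/2)/29)*(-32))*((5 + 1)/(3 + 1)) = ((((½)*(½))*(1/29))*(-32))*(6/4) = (((¼)*(1/29))*(-32))*((¼)*6) = ((1/116)*(-32))*(3/2) = -8/29*3/2 = -12/29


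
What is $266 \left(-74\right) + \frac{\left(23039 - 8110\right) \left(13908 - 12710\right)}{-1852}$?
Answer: $- \frac{27169855}{926} \approx -29341.0$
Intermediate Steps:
$266 \left(-74\right) + \frac{\left(23039 - 8110\right) \left(13908 - 12710\right)}{-1852} = -19684 + 14929 \cdot 1198 \left(- \frac{1}{1852}\right) = -19684 + 17884942 \left(- \frac{1}{1852}\right) = -19684 - \frac{8942471}{926} = - \frac{27169855}{926}$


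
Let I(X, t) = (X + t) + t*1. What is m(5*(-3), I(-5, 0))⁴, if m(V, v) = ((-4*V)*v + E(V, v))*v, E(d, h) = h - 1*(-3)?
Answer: 5198856010000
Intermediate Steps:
E(d, h) = 3 + h (E(d, h) = h + 3 = 3 + h)
I(X, t) = X + 2*t (I(X, t) = (X + t) + t = X + 2*t)
m(V, v) = v*(3 + v - 4*V*v) (m(V, v) = ((-4*V)*v + (3 + v))*v = (-4*V*v + (3 + v))*v = (3 + v - 4*V*v)*v = v*(3 + v - 4*V*v))
m(5*(-3), I(-5, 0))⁴ = ((-5 + 2*0)*(3 + (-5 + 2*0) - 4*5*(-3)*(-5 + 2*0)))⁴ = ((-5 + 0)*(3 + (-5 + 0) - 4*(-15)*(-5 + 0)))⁴ = (-5*(3 - 5 - 4*(-15)*(-5)))⁴ = (-5*(3 - 5 - 300))⁴ = (-5*(-302))⁴ = 1510⁴ = 5198856010000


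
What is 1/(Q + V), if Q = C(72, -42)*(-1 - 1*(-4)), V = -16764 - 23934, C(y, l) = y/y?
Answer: -1/40695 ≈ -2.4573e-5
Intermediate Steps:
C(y, l) = 1
V = -40698
Q = 3 (Q = 1*(-1 - 1*(-4)) = 1*(-1 + 4) = 1*3 = 3)
1/(Q + V) = 1/(3 - 40698) = 1/(-40695) = -1/40695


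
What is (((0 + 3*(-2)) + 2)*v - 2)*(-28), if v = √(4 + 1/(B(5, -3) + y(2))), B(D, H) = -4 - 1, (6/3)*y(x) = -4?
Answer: 56 + 48*√21 ≈ 275.96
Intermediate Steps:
y(x) = -2 (y(x) = (½)*(-4) = -2)
B(D, H) = -5
v = 3*√21/7 (v = √(4 + 1/(-5 - 2)) = √(4 + 1/(-7)) = √(4 - ⅐) = √(27/7) = 3*√21/7 ≈ 1.9640)
(((0 + 3*(-2)) + 2)*v - 2)*(-28) = (((0 + 3*(-2)) + 2)*(3*√21/7) - 2)*(-28) = (((0 - 6) + 2)*(3*√21/7) - 2)*(-28) = ((-6 + 2)*(3*√21/7) - 2)*(-28) = (-12*√21/7 - 2)*(-28) = (-2 - 12*√21/7)*(-28) = 56 + 48*√21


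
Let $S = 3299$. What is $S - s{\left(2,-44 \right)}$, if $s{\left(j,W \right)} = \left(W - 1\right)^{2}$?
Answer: $1274$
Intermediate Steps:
$s{\left(j,W \right)} = \left(-1 + W\right)^{2}$
$S - s{\left(2,-44 \right)} = 3299 - \left(-1 - 44\right)^{2} = 3299 - \left(-45\right)^{2} = 3299 - 2025 = 1274$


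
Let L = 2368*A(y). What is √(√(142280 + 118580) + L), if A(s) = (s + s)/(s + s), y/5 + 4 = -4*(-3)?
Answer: √(2368 + 2*√65215) ≈ 53.654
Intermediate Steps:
y = 40 (y = -20 + 5*(-4*(-3)) = -20 + 5*12 = -20 + 60 = 40)
A(s) = 1 (A(s) = (2*s)/((2*s)) = (2*s)*(1/(2*s)) = 1)
L = 2368 (L = 2368*1 = 2368)
√(√(142280 + 118580) + L) = √(√(142280 + 118580) + 2368) = √(√260860 + 2368) = √(2*√65215 + 2368) = √(2368 + 2*√65215)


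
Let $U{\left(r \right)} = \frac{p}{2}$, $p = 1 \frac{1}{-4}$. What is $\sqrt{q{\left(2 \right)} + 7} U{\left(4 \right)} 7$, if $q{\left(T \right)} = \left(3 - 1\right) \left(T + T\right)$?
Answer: $- \frac{7 \sqrt{15}}{8} \approx -3.3889$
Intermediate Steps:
$p = - \frac{1}{4}$ ($p = 1 \left(- \frac{1}{4}\right) = - \frac{1}{4} \approx -0.25$)
$q{\left(T \right)} = 4 T$ ($q{\left(T \right)} = 2 \cdot 2 T = 4 T$)
$U{\left(r \right)} = - \frac{1}{8}$ ($U{\left(r \right)} = - \frac{1}{4 \cdot 2} = \left(- \frac{1}{4}\right) \frac{1}{2} = - \frac{1}{8}$)
$\sqrt{q{\left(2 \right)} + 7} U{\left(4 \right)} 7 = \sqrt{4 \cdot 2 + 7} \left(- \frac{1}{8}\right) 7 = \sqrt{8 + 7} \left(- \frac{1}{8}\right) 7 = \sqrt{15} \left(- \frac{1}{8}\right) 7 = - \frac{\sqrt{15}}{8} \cdot 7 = - \frac{7 \sqrt{15}}{8}$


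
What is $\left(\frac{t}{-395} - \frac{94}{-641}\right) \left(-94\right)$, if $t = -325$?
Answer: $- \frac{4614554}{50639} \approx -91.126$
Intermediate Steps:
$\left(\frac{t}{-395} - \frac{94}{-641}\right) \left(-94\right) = \left(- \frac{325}{-395} - \frac{94}{-641}\right) \left(-94\right) = \left(\left(-325\right) \left(- \frac{1}{395}\right) - - \frac{94}{641}\right) \left(-94\right) = \left(\frac{65}{79} + \frac{94}{641}\right) \left(-94\right) = \frac{49091}{50639} \left(-94\right) = - \frac{4614554}{50639}$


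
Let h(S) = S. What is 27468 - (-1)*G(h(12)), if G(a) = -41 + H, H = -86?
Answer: 27341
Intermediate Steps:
G(a) = -127 (G(a) = -41 - 86 = -127)
27468 - (-1)*G(h(12)) = 27468 - (-1)*(-127) = 27468 - 1*127 = 27468 - 127 = 27341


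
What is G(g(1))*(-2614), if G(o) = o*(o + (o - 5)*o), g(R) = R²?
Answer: 7842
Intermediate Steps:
G(o) = o*(o + o*(-5 + o)) (G(o) = o*(o + (-5 + o)*o) = o*(o + o*(-5 + o)))
G(g(1))*(-2614) = ((1²)²*(-4 + 1²))*(-2614) = (1²*(-4 + 1))*(-2614) = (1*(-3))*(-2614) = -3*(-2614) = 7842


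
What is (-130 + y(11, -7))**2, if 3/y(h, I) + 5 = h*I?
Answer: 113699569/6724 ≈ 16910.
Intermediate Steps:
y(h, I) = 3/(-5 + I*h) (y(h, I) = 3/(-5 + h*I) = 3/(-5 + I*h))
(-130 + y(11, -7))**2 = (-130 + 3/(-5 - 7*11))**2 = (-130 + 3/(-5 - 77))**2 = (-130 + 3/(-82))**2 = (-130 + 3*(-1/82))**2 = (-130 - 3/82)**2 = (-10663/82)**2 = 113699569/6724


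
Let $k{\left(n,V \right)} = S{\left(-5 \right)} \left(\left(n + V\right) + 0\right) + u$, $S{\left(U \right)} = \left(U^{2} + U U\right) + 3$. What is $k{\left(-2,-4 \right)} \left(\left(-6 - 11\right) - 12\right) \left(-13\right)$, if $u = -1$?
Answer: $-120263$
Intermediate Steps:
$S{\left(U \right)} = 3 + 2 U^{2}$ ($S{\left(U \right)} = \left(U^{2} + U^{2}\right) + 3 = 2 U^{2} + 3 = 3 + 2 U^{2}$)
$k{\left(n,V \right)} = -1 + 53 V + 53 n$ ($k{\left(n,V \right)} = \left(3 + 2 \left(-5\right)^{2}\right) \left(\left(n + V\right) + 0\right) - 1 = \left(3 + 2 \cdot 25\right) \left(\left(V + n\right) + 0\right) - 1 = \left(3 + 50\right) \left(V + n\right) - 1 = 53 \left(V + n\right) - 1 = \left(53 V + 53 n\right) - 1 = -1 + 53 V + 53 n$)
$k{\left(-2,-4 \right)} \left(\left(-6 - 11\right) - 12\right) \left(-13\right) = \left(-1 + 53 \left(-4\right) + 53 \left(-2\right)\right) \left(\left(-6 - 11\right) - 12\right) \left(-13\right) = \left(-1 - 212 - 106\right) \left(-17 - 12\right) \left(-13\right) = \left(-319\right) \left(-29\right) \left(-13\right) = 9251 \left(-13\right) = -120263$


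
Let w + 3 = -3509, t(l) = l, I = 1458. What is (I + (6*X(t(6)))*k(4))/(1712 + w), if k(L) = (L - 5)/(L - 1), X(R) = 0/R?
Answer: -81/100 ≈ -0.81000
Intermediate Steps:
X(R) = 0
k(L) = (-5 + L)/(-1 + L)
w = -3512 (w = -3 - 3509 = -3512)
(I + (6*X(t(6)))*k(4))/(1712 + w) = (1458 + (6*0)*((-5 + 4)/(-1 + 4)))/(1712 - 3512) = (1458 + 0*(-1/3))/(-1800) = (1458 + 0*((⅓)*(-1)))*(-1/1800) = (1458 + 0*(-⅓))*(-1/1800) = (1458 + 0)*(-1/1800) = 1458*(-1/1800) = -81/100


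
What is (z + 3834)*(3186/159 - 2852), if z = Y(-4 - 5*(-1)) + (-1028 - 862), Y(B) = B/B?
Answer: -291932830/53 ≈ -5.5082e+6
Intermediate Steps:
Y(B) = 1
z = -1889 (z = 1 + (-1028 - 862) = 1 - 1890 = -1889)
(z + 3834)*(3186/159 - 2852) = (-1889 + 3834)*(3186/159 - 2852) = 1945*(3186*(1/159) - 2852) = 1945*(1062/53 - 2852) = 1945*(-150094/53) = -291932830/53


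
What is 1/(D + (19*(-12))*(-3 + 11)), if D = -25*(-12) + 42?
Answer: -1/1482 ≈ -0.00067476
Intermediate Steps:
D = 342 (D = 300 + 42 = 342)
1/(D + (19*(-12))*(-3 + 11)) = 1/(342 + (19*(-12))*(-3 + 11)) = 1/(342 - 228*8) = 1/(342 - 1824) = 1/(-1482) = -1/1482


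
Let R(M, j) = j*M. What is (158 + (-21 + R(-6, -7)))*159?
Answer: 28461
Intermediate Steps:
R(M, j) = M*j
(158 + (-21 + R(-6, -7)))*159 = (158 + (-21 - 6*(-7)))*159 = (158 + (-21 + 42))*159 = (158 + 21)*159 = 179*159 = 28461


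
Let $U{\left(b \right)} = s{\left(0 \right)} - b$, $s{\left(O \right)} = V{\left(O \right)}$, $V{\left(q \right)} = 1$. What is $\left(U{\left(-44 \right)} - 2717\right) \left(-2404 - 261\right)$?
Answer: $7120880$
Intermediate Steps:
$s{\left(O \right)} = 1$
$U{\left(b \right)} = 1 - b$
$\left(U{\left(-44 \right)} - 2717\right) \left(-2404 - 261\right) = \left(\left(1 - -44\right) - 2717\right) \left(-2404 - 261\right) = \left(\left(1 + 44\right) - 2717\right) \left(-2404 - 261\right) = \left(45 - 2717\right) \left(-2665\right) = \left(-2672\right) \left(-2665\right) = 7120880$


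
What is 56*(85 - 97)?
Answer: -672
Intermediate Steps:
56*(85 - 97) = 56*(-12) = -672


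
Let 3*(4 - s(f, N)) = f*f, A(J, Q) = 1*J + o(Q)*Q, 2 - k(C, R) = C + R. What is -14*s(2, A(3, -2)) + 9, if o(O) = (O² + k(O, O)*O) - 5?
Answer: -85/3 ≈ -28.333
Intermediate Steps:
k(C, R) = 2 - C - R (k(C, R) = 2 - (C + R) = 2 + (-C - R) = 2 - C - R)
o(O) = -5 + O² + O*(2 - 2*O) (o(O) = (O² + (2 - O - O)*O) - 5 = (O² + (2 - 2*O)*O) - 5 = (O² + O*(2 - 2*O)) - 5 = -5 + O² + O*(2 - 2*O))
A(J, Q) = J + Q*(-5 - Q² + 2*Q) (A(J, Q) = 1*J + (-5 - Q² + 2*Q)*Q = J + Q*(-5 - Q² + 2*Q))
s(f, N) = 4 - f²/3 (s(f, N) = 4 - f*f/3 = 4 - f²/3)
-14*s(2, A(3, -2)) + 9 = -14*(4 - ⅓*2²) + 9 = -14*(4 - ⅓*4) + 9 = -14*(4 - 4/3) + 9 = -14*8/3 + 9 = -112/3 + 9 = -85/3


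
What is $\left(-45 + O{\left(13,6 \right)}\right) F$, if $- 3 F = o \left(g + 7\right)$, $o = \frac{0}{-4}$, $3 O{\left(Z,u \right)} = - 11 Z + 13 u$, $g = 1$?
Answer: $0$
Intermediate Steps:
$O{\left(Z,u \right)} = - \frac{11 Z}{3} + \frac{13 u}{3}$ ($O{\left(Z,u \right)} = \frac{- 11 Z + 13 u}{3} = - \frac{11 Z}{3} + \frac{13 u}{3}$)
$o = 0$ ($o = 0 \left(- \frac{1}{4}\right) = 0$)
$F = 0$ ($F = - \frac{0 \left(1 + 7\right)}{3} = - \frac{0 \cdot 8}{3} = \left(- \frac{1}{3}\right) 0 = 0$)
$\left(-45 + O{\left(13,6 \right)}\right) F = \left(-45 + \left(\left(- \frac{11}{3}\right) 13 + \frac{13}{3} \cdot 6\right)\right) 0 = \left(-45 + \left(- \frac{143}{3} + 26\right)\right) 0 = \left(-45 - \frac{65}{3}\right) 0 = \left(- \frac{200}{3}\right) 0 = 0$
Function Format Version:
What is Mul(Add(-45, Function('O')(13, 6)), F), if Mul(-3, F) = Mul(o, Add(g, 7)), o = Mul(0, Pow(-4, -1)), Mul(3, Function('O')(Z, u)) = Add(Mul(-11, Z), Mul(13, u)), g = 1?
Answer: 0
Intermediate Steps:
Function('O')(Z, u) = Add(Mul(Rational(-11, 3), Z), Mul(Rational(13, 3), u)) (Function('O')(Z, u) = Mul(Rational(1, 3), Add(Mul(-11, Z), Mul(13, u))) = Add(Mul(Rational(-11, 3), Z), Mul(Rational(13, 3), u)))
o = 0 (o = Mul(0, Rational(-1, 4)) = 0)
F = 0 (F = Mul(Rational(-1, 3), Mul(0, Add(1, 7))) = Mul(Rational(-1, 3), Mul(0, 8)) = Mul(Rational(-1, 3), 0) = 0)
Mul(Add(-45, Function('O')(13, 6)), F) = Mul(Add(-45, Add(Mul(Rational(-11, 3), 13), Mul(Rational(13, 3), 6))), 0) = Mul(Add(-45, Add(Rational(-143, 3), 26)), 0) = Mul(Add(-45, Rational(-65, 3)), 0) = Mul(Rational(-200, 3), 0) = 0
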